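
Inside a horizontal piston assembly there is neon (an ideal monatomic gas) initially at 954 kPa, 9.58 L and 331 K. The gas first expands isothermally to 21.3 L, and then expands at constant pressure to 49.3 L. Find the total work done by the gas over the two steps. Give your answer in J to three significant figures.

Step 1 (isothermal): W = P₁V₁ ln(V₂/V₁) = (9139) ln(21.3/9.58) = 7303 J.
After step 1: P = 429.1 kPa, V = 21.3 L, T = 331 K.
Step 2 (isobaric): W = PΔV = (429.1 kPa)(49.3 − 21.3 L) = 12014 J.
W_total = 7303 + 12014 = 19317 J.

W_total ≈ 19300 J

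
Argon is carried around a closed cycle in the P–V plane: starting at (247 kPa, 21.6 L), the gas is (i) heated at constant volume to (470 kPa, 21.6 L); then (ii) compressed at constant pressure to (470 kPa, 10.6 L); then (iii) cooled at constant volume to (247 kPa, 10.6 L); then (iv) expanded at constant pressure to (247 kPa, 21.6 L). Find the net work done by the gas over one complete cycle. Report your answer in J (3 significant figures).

Constant-volume legs do no work.
W(ii) = (470)(10.6 − 21.6) = -5170 J; W(iv) = (247)(21.6 − 10.6) = 2717 J.
W_net = -5170 + 2717 = -2453 J (the counter-clockwise enclosed area).

W_net ≈ -2450 J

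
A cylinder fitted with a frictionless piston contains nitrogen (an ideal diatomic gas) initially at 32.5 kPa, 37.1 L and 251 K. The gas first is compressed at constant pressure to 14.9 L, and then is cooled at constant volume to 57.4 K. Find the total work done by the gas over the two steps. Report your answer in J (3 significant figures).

W_total ≈ -722 J

Step 1 (isobaric): W = PΔV = (32.5 kPa)(14.9 − 37.1 L) = -721.5 J.
Step 2 (isochoric): W = 0 (constant volume).
W_total = -721.5 + 0 = -721.5 J.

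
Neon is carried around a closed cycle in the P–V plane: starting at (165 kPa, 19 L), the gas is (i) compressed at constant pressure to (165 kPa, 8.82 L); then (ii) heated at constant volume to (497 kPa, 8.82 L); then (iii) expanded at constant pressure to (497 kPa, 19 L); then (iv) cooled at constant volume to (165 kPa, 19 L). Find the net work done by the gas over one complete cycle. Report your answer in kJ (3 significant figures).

Constant-volume legs do no work.
W(i) = (165)(8.82 − 19) = -1680 J; W(iii) = (497)(19 − 8.82) = 5059 J.
W_net = -1680 + 5059 = 3380 J (the clockwise enclosed area).

W_net ≈ 3.38 kJ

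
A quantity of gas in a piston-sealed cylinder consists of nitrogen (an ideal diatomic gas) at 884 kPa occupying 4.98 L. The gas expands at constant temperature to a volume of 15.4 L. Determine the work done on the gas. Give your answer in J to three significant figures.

Isothermal: W = nRT ln(V₂/V₁) = P₁V₁ ln(V₂/V₁).
P₁V₁ = (884 kPa)(4.98 L) = 4402 J.
W = 4402 × ln(15.4/4.98) = 4402 × 1.129
W_by_gas = 4970 J; work on gas = −W_by = -4970 J.

W ≈ -4970 J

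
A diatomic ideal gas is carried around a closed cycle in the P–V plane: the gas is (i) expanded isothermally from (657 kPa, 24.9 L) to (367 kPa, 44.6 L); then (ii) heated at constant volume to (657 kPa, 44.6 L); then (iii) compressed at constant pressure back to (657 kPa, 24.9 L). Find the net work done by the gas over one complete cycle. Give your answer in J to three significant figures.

W_net ≈ -3410 J

Leg (i): W = PᵢVᵢ ln(V_f/Vᵢ) = (16359) ln(44.6/24.9) = 9535 J.
Leg (ii): W = 0.
Leg (iii): W = PΔV = (657)(24.9 − 44.6) = -12943 J.
W_net = 9535 − 12943 = -3408 J.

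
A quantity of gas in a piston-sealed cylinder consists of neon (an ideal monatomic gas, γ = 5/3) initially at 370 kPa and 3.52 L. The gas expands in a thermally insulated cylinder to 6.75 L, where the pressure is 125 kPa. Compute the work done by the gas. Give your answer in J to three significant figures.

W ≈ 688 J

Adiabatic: W = (P₁V₁ − P₂V₂)/(γ − 1) with γ = 5/3.
P₁V₁ = 1302 J, P₂V₂ = 843.8 J.
W = (1302 − 843.8) / 0.6667 = 688 J.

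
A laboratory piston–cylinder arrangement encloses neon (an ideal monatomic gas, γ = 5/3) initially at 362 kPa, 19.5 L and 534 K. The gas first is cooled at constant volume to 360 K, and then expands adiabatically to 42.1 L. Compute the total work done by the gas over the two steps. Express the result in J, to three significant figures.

W_total ≈ 2870 J

Step 1 (isochoric): W = 0 (constant volume).
After step 1: P = 244 kPa (V unchanged).
Step 2 (adiabatic): W = (P₁V₁ − P₂V₂)/(γ−1) = (4759 − 2849)/0.667 = 2865 J.
W_total = 0 + 2865 = 2865 J.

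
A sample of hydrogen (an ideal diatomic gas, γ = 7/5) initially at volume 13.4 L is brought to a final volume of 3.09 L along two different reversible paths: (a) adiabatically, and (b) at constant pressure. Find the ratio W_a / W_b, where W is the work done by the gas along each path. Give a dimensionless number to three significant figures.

Path (a) adiabatic: W = P₁V₁(1 − (V₁/V₂)^(γ−1))/(γ−1) → W_a/(P₁V₁) = -1.996.
Path (b) isobaric: W = P₁(V₂ − V₁) → W_b/(P₁V₁) = -0.7694.
W_a / W_b = -1.996 / -0.7694 = 2.594.

W_a / W_b ≈ 2.59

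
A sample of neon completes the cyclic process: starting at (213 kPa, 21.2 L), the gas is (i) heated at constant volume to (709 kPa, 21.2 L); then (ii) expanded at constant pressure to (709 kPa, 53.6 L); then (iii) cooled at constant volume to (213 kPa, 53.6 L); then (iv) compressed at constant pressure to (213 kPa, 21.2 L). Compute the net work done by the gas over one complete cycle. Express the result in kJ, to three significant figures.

W_net ≈ 16.1 kJ

Constant-volume legs do no work.
W(ii) = (709)(53.6 − 21.2) = 22972 J; W(iv) = (213)(21.2 − 53.6) = -6901 J.
W_net = 22972 − 6901 = 16070 J (the clockwise enclosed area).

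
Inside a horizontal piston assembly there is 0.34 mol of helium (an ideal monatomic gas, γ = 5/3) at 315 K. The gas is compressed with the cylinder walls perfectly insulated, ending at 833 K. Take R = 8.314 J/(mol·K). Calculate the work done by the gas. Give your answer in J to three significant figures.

W ≈ -2200 J

Adiabatic ⇒ Q = 0, so W_by = −ΔU = nCᵥ(T₁ − T₂).
Cᵥ = 3R/2 = 12.47 J/(mol·K).
W = (0.34)(12.47)(315 − 833) = -2196 J.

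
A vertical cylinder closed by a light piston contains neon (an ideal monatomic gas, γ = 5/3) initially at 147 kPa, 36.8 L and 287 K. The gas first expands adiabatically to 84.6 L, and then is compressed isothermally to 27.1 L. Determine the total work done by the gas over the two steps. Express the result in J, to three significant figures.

Step 1 (adiabatic): W = (P₁V₁ − P₂V₂)/(γ−1) = (5410 − 3106)/0.667 = 3456 J.
After step 1: P = 36.71 kPa, V = 84.6 L, T = 164.8 K.
Step 2 (isothermal): W = P₁V₁ ln(V₂/V₁) = (3106) ln(27.1/84.6) = -3535 J.
W_total = 3456 − 3535 = -79.5 J.

W_total ≈ -79.5 J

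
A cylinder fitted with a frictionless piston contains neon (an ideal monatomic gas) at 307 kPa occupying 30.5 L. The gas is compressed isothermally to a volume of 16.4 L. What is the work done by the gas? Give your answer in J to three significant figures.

Isothermal: W = nRT ln(V₂/V₁) = P₁V₁ ln(V₂/V₁).
P₁V₁ = (307 kPa)(30.5 L) = 9364 J.
W = 9364 × ln(16.4/30.5) = 9364 × -0.6204
W_by_gas = -5810 J.

W ≈ -5810 J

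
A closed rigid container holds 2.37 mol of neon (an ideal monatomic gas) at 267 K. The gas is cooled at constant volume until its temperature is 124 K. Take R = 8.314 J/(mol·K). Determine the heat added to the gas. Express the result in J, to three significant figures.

Q ≈ -4230 J

Constant volume ⇒ W = 0, so Q = ΔU = nCᵥΔT with Cᵥ = 3R/2 = 12.47 J/(mol·K).
ΔU = (2.37)(12.47)(124 − 267) = -4227 J.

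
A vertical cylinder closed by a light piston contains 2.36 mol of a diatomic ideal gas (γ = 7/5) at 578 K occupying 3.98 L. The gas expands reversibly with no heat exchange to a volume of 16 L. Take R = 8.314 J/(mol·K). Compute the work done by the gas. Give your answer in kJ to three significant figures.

Adiabatic: TV^(γ−1) = const with γ = 7/5.
T₂ = T₁ (V₁/V₂)^(γ−1) = 578 × (3.98/16)^0.4 = 578 × 0.5732 = 331.3 K.
W_by = nCᵥ(T₁ − T₂) = (2.36)(20.79)(578 − 331.3) = 12101 J.

W ≈ 12.1 kJ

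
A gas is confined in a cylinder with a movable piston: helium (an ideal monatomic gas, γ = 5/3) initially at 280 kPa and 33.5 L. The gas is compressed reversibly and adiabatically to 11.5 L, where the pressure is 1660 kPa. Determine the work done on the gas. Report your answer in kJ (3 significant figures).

W ≈ 14.6 kJ

Adiabatic: W = (P₁V₁ − P₂V₂)/(γ − 1) with γ = 5/3.
P₁V₁ = 9380 J, P₂V₂ = 19090 J.
W = (9380 − 19090) / 0.6667 = -14565 J.
Work on gas = −W_by = 14565 J.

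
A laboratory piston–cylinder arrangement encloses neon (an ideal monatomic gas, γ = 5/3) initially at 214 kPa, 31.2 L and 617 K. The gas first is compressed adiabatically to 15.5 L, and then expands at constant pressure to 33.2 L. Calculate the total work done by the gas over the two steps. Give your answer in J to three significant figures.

W_total ≈ 6200 J

Step 1 (adiabatic): W = (P₁V₁ − P₂V₂)/(γ−1) = (6677 − 10644)/0.667 = -5951 J.
After step 1: P = 686.7 kPa, V = 15.5 L, T = 983.6 K.
Step 2 (isobaric): W = PΔV = (686.7 kPa)(33.2 − 15.5 L) = 12155 J.
W_total = -5951 + 12155 = 6204 J.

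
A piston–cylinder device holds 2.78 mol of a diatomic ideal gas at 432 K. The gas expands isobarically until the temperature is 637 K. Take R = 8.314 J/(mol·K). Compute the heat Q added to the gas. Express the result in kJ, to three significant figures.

Isobaric: W = nRΔT = (2.78)(8.314)(205) = 4738 J.
ΔU = nCᵥΔT with Cᵥ = 5R/2: ΔU = (2.78)(20.79)(205) = 11845 J.
Q = ΔU + W = 11845 + 4738 = 16584 J.

Q ≈ 16.6 kJ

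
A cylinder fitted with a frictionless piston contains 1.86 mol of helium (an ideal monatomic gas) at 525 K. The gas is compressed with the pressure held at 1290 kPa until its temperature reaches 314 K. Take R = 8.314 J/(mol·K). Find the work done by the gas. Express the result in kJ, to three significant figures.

Isobaric: W = P ΔV = nR ΔT.
W = (1.86)(8.314)(314 − 525) = -3263 J.

W ≈ -3.26 kJ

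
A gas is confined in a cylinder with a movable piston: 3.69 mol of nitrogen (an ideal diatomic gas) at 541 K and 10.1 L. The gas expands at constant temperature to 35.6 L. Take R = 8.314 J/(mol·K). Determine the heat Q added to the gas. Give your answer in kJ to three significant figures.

Q ≈ 20.9 kJ

Isothermal ⇒ ΔU = 0, so Q = W = nRT ln(V₂/V₁).
Q = (3.69)(8.314)(541) ln(35.6/10.1) = 16597 × 1.26 = 20909 J.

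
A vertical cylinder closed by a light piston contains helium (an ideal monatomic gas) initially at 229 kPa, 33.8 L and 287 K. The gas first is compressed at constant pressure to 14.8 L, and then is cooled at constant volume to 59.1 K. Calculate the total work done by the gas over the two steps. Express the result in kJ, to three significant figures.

W_total ≈ -4.35 kJ

Step 1 (isobaric): W = PΔV = (229 kPa)(14.8 − 33.8 L) = -4351 J.
Step 2 (isochoric): W = 0 (constant volume).
W_total = -4351 + 0 = -4351 J.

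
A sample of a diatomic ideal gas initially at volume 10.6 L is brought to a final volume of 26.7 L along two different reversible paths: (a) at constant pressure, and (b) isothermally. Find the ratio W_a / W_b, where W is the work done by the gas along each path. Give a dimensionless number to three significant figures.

Path (a) isobaric: W = P₁(V₂ − V₁) → W_a/(P₁V₁) = 1.519.
Path (b) isothermal: W = P₁V₁ ln(V₂/V₁) → W_b/(P₁V₁) = 0.9238.
W_a / W_b = 1.519 / 0.9238 = 1.644.

W_a / W_b ≈ 1.64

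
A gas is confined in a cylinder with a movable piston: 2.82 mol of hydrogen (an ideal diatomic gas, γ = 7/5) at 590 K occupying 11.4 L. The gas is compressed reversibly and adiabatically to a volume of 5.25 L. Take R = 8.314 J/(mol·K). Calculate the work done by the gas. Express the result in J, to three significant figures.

W ≈ -12600 J

Adiabatic: TV^(γ−1) = const with γ = 7/5.
T₂ = T₁ (V₁/V₂)^(γ−1) = 590 × (11.4/5.25)^0.4 = 590 × 1.364 = 804.5 K.
W_by = nCᵥ(T₁ − T₂) = (2.82)(20.79)(590 − 804.5) = -12575 J.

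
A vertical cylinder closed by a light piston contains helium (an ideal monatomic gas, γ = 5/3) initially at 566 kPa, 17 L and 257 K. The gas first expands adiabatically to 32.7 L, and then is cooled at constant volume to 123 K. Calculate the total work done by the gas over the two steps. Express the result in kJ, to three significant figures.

W_total ≈ 5.10 kJ

Step 1 (adiabatic): W = (P₁V₁ − P₂V₂)/(γ−1) = (9622 − 6221)/0.667 = 5101 J.
Step 2 (isochoric): W = 0 (constant volume).
W_total = 5101 + 0 = 5101 J.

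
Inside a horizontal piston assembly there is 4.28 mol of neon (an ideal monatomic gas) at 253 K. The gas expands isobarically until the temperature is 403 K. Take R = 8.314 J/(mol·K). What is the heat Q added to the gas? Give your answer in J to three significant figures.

Isobaric: W = nRΔT = (4.28)(8.314)(150) = 5338 J.
ΔU = nCᵥΔT with Cᵥ = 3R/2: ΔU = (4.28)(12.47)(150) = 8006 J.
Q = ΔU + W = 8006 + 5338 = 13344 J.

Q ≈ 13300 J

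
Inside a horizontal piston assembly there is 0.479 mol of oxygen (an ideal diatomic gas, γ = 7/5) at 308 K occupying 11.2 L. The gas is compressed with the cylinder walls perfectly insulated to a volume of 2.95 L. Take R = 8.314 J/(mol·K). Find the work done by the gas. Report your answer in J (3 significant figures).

Adiabatic: TV^(γ−1) = const with γ = 7/5.
T₂ = T₁ (V₁/V₂)^(γ−1) = 308 × (11.2/2.95)^0.4 = 308 × 1.705 = 525.2 K.
W_by = nCᵥ(T₁ − T₂) = (0.479)(20.79)(308 − 525.2) = -2162 J.

W ≈ -2160 J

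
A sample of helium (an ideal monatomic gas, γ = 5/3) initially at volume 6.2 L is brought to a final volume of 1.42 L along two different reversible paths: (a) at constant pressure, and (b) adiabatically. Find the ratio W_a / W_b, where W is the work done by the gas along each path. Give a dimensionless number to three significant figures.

W_a / W_b ≈ 0.308

Path (a) isobaric: W = P₁(V₂ − V₁) → W_a/(P₁V₁) = -0.771.
Path (b) adiabatic: W = P₁V₁(1 − (V₁/V₂)^(γ−1))/(γ−1) → W_b/(P₁V₁) = -2.507.
W_a / W_b = -0.771 / -2.507 = 0.3075.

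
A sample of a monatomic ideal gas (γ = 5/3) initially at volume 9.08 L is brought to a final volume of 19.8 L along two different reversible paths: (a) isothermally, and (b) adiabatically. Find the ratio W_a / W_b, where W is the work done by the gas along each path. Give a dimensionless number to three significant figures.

W_a / W_b ≈ 1.28

Path (a) isothermal: W = P₁V₁ ln(V₂/V₁) → W_a/(P₁V₁) = 0.7796.
Path (b) adiabatic: W = P₁V₁(1 − (V₁/V₂)^(γ−1))/(γ−1) → W_b/(P₁V₁) = 0.608.
W_a / W_b = 0.7796 / 0.608 = 1.282.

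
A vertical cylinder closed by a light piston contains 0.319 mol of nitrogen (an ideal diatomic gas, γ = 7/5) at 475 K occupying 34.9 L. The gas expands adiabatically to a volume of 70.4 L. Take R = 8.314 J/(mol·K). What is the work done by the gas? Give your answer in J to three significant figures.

W ≈ 771 J

Adiabatic: TV^(γ−1) = const with γ = 7/5.
T₂ = T₁ (V₁/V₂)^(γ−1) = 475 × (34.9/70.4)^0.4 = 475 × 0.7553 = 358.8 K.
W_by = nCᵥ(T₁ − T₂) = (0.319)(20.79)(475 − 358.8) = 770.8 J.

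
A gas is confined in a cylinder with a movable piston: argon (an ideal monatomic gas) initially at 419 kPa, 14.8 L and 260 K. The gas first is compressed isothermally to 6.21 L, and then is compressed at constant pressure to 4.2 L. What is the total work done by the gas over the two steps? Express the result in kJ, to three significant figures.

W_total ≈ -7.39 kJ

Step 1 (isothermal): W = P₁V₁ ln(V₂/V₁) = (6201) ln(6.21/14.8) = -5386 J.
After step 1: P = 998.6 kPa, V = 6.21 L, T = 260 K.
Step 2 (isobaric): W = PΔV = (998.6 kPa)(4.2 − 6.21 L) = -2007 J.
W_total = -5386 − 2007 = -7393 J.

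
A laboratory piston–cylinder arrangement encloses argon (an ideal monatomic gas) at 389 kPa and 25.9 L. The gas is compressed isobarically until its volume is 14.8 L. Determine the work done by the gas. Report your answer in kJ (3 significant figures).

W ≈ -4.32 kJ

Isobaric: W = P ΔV.
W = (389 kPa)(14.8 − 25.9 L) = (389)(-11.1) = -4318 J.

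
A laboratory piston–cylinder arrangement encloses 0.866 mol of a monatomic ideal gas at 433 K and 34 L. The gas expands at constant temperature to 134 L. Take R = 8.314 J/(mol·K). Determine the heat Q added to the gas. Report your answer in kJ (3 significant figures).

Isothermal ⇒ ΔU = 0, so Q = W = nRT ln(V₂/V₁).
Q = (0.866)(8.314)(433) ln(134/34) = 3118 × 1.371 = 4276 J.

Q ≈ 4.28 kJ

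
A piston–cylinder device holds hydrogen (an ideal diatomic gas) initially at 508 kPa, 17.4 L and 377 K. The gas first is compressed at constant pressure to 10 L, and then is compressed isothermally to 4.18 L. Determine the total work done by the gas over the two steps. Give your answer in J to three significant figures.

Step 1 (isobaric): W = PΔV = (508 kPa)(10 − 17.4 L) = -3759 J.
After step 1: P = 508 kPa, V = 10 L, T = 216.7 K.
Step 2 (isothermal): W = P₁V₁ ln(V₂/V₁) = (5080) ln(4.18/10) = -4431 J.
W_total = -3759 − 4431 = -8190 J.

W_total ≈ -8190 J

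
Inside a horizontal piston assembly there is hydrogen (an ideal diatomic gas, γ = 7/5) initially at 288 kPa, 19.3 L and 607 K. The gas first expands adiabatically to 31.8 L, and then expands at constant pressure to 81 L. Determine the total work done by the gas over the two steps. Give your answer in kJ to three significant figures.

W_total ≈ 9.56 kJ

Step 1 (adiabatic): W = (P₁V₁ − P₂V₂)/(γ−1) = (5558 − 4552)/0.4 = 2516 J.
After step 1: P = 143.1 kPa, V = 31.8 L, T = 497.1 K.
Step 2 (isobaric): W = PΔV = (143.1 kPa)(81 − 31.8 L) = 7043 J.
W_total = 2516 + 7043 = 9559 J.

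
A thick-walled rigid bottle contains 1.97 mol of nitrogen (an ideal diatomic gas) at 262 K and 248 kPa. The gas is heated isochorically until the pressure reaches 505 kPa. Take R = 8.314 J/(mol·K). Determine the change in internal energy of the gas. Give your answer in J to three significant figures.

ΔU ≈ 11100 J

Constant volume ⇒ W = 0, so Q = ΔU = nCᵥΔT with Cᵥ = 5R/2 = 20.79 J/(mol·K).
At constant V, T₂/T₁ = P₂/P₁ ⇒ ΔT = T₁(P₂/P₁ − 1) = 262·(505/248 − 1) = 271.5 K.
ΔU = (1.97)(20.79)(271.5) = 11117 J.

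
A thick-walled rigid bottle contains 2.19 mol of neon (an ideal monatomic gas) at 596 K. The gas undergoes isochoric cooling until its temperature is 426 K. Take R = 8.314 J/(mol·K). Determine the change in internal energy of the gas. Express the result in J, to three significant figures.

Constant volume ⇒ W = 0, so Q = ΔU = nCᵥΔT with Cᵥ = 3R/2 = 12.47 J/(mol·K).
ΔU = (2.19)(12.47)(426 − 596) = -4643 J.

ΔU ≈ -4640 J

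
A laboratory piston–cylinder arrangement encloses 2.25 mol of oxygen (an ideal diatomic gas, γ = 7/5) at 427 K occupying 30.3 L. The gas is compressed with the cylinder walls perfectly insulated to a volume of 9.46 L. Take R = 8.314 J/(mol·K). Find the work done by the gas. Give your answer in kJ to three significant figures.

Adiabatic: TV^(γ−1) = const with γ = 7/5.
T₂ = T₁ (V₁/V₂)^(γ−1) = 427 × (30.3/9.46)^0.4 = 427 × 1.593 = 680.2 K.
W_by = nCᵥ(T₁ − T₂) = (2.25)(20.79)(427 − 680.2) = -11842 J.

W ≈ -11.8 kJ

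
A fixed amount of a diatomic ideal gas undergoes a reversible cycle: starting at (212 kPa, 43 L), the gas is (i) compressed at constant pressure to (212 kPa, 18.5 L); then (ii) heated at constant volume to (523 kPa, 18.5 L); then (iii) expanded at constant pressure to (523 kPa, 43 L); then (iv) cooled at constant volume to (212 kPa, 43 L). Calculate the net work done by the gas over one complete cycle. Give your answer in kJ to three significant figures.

Constant-volume legs do no work.
W(i) = (212)(18.5 − 43) = -5194 J; W(iii) = (523)(43 − 18.5) = 12814 J.
W_net = -5194 + 12814 = 7620 J (the clockwise enclosed area).

W_net ≈ 7.62 kJ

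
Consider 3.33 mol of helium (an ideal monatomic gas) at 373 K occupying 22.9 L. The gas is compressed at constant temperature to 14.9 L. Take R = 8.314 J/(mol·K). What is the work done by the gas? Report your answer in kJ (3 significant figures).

Isothermal: W = nRT ln(V₂/V₁).
W = (3.33)(8.314)(373) × ln(14.9/22.9)
  = 10327 × -0.4298
W_by_gas = -4438 J.

W ≈ -4.44 kJ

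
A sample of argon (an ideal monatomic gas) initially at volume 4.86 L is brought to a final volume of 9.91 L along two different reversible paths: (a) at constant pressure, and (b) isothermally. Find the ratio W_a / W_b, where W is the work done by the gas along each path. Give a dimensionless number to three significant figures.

W_a / W_b ≈ 1.46

Path (a) isobaric: W = P₁(V₂ − V₁) → W_a/(P₁V₁) = 1.039.
Path (b) isothermal: W = P₁V₁ ln(V₂/V₁) → W_b/(P₁V₁) = 0.7125.
W_a / W_b = 1.039 / 0.7125 = 1.458.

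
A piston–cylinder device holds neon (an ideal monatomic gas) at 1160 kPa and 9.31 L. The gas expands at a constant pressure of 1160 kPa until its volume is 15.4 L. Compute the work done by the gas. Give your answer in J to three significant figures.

Isobaric: W = P ΔV.
W = (1160 kPa)(15.4 − 9.31 L) = (1160)(6.09) = 7064 J.

W ≈ 7060 J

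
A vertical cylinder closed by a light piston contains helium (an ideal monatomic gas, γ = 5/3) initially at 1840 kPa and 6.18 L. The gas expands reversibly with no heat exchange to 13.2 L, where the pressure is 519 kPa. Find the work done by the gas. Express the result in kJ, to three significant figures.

W ≈ 6.78 kJ

Adiabatic: W = (P₁V₁ − P₂V₂)/(γ − 1) with γ = 5/3.
P₁V₁ = 11371 J, P₂V₂ = 6851 J.
W = (11371 − 6851) / 0.6667 = 6781 J.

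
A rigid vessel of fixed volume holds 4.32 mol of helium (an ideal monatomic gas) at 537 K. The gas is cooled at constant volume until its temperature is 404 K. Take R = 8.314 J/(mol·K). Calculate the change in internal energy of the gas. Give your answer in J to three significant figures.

Constant volume ⇒ W = 0, so Q = ΔU = nCᵥΔT with Cᵥ = 3R/2 = 12.47 J/(mol·K).
ΔU = (4.32)(12.47)(404 − 537) = -7165 J.

ΔU ≈ -7170 J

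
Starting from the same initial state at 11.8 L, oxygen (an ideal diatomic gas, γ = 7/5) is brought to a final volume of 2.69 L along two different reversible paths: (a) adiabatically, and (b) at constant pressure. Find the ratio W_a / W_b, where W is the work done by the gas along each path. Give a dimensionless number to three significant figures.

Path (a) adiabatic: W = P₁V₁(1 − (V₁/V₂)^(γ−1))/(γ−1) → W_a/(P₁V₁) = -2.016.
Path (b) isobaric: W = P₁(V₂ − V₁) → W_b/(P₁V₁) = -0.772.
W_a / W_b = -2.016 / -0.772 = 2.612.

W_a / W_b ≈ 2.61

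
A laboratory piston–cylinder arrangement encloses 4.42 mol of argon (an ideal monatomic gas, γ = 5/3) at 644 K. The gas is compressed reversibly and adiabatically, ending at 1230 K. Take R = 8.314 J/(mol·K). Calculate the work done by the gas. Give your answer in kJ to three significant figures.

Adiabatic ⇒ Q = 0, so W_by = −ΔU = nCᵥ(T₁ − T₂).
Cᵥ = 3R/2 = 12.47 J/(mol·K).
W = (4.42)(12.47)(644 − 1230) = -32301 J.

W ≈ -32.3 kJ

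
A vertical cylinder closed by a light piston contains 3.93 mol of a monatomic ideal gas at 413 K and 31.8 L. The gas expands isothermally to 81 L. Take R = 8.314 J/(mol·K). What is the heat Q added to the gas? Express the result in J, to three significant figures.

Isothermal ⇒ ΔU = 0, so Q = W = nRT ln(V₂/V₁).
Q = (3.93)(8.314)(413) ln(81/31.8) = 13494 × 0.935 = 12617 J.

Q ≈ 12600 J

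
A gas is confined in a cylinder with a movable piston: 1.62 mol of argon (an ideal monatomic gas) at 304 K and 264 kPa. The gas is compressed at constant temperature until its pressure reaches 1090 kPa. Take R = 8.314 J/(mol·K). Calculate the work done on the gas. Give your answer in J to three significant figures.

W ≈ 5810 J

Isothermal process: W = nRT ln(V₂/V₁) = nRT ln(P₁/P₂).
W = (1.62)(8.314)(304) × ln(264/1090)
  = 4094 × ln(0.2422) = 4094 × -1.418
W_by_gas = -5806 J; work on gas = −W_by = 5806 J.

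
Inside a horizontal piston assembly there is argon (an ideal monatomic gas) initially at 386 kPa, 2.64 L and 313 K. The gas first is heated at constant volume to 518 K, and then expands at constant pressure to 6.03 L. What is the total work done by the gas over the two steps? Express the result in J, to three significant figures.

Step 1 (isochoric): W = 0 (constant volume).
After step 1: P = 638.8 kPa (V unchanged).
Step 2 (isobaric): W = PΔV = (638.8 kPa)(6.03 − 2.64 L) = 2166 J.
W_total = 0 + 2166 = 2166 J.

W_total ≈ 2170 J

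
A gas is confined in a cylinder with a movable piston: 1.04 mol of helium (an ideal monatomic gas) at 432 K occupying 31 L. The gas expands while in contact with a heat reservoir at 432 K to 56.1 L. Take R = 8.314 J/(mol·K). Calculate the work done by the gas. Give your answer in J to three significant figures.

Isothermal: W = nRT ln(V₂/V₁).
W = (1.04)(8.314)(432) × ln(56.1/31)
  = 3735 × 0.5931
W_by_gas = 2216 J.

W ≈ 2220 J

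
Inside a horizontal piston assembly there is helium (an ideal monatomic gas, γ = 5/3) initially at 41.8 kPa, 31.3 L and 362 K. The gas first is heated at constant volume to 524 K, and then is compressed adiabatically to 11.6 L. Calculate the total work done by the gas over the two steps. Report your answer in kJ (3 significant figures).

Step 1 (isochoric): W = 0 (constant volume).
After step 1: P = 60.51 kPa (V unchanged).
Step 2 (adiabatic): W = (P₁V₁ − P₂V₂)/(γ−1) = (1894 − 3671)/0.667 = -2665 J.
W_total = 0 − 2665 = -2665 J.

W_total ≈ -2.67 kJ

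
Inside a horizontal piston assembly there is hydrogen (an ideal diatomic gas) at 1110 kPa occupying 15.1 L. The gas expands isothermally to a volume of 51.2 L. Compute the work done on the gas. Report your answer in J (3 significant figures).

Isothermal: W = nRT ln(V₂/V₁) = P₁V₁ ln(V₂/V₁).
P₁V₁ = (1110 kPa)(15.1 L) = 16761 J.
W = 16761 × ln(51.2/15.1) = 16761 × 1.221
W_by_gas = 20466 J; work on gas = −W_by = -20466 J.

W ≈ -20500 J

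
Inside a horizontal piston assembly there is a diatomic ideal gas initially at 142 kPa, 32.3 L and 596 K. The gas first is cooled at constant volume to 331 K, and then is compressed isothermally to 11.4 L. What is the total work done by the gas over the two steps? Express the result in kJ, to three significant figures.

Step 1 (isochoric): W = 0 (constant volume).
After step 1: P = 78.86 kPa (V unchanged).
Step 2 (isothermal): W = P₁V₁ ln(V₂/V₁) = (2547) ln(11.4/32.3) = -2653 J.
W_total = 0 − 2653 = -2653 J.

W_total ≈ -2.65 kJ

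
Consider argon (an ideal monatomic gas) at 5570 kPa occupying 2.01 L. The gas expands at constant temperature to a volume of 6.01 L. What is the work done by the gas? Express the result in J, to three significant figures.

Isothermal: W = nRT ln(V₂/V₁) = P₁V₁ ln(V₂/V₁).
P₁V₁ = (5570 kPa)(2.01 L) = 11196 J.
W = 11196 × ln(6.01/2.01) = 11196 × 1.095
W_by_gas = 12263 J.

W ≈ 12300 J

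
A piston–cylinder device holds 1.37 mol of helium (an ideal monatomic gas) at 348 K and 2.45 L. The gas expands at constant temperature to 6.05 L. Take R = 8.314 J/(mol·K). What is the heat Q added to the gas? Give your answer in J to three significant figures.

Q ≈ 3580 J

Isothermal ⇒ ΔU = 0, so Q = W = nRT ln(V₂/V₁).
Q = (1.37)(8.314)(348) ln(6.05/2.45) = 3964 × 0.904 = 3583 J.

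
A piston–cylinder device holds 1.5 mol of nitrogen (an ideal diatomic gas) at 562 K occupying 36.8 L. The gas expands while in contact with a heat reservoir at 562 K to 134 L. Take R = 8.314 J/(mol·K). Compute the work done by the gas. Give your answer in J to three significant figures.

Isothermal: W = nRT ln(V₂/V₁).
W = (1.5)(8.314)(562) × ln(134/36.8)
  = 7009 × 1.292
W_by_gas = 9058 J.

W ≈ 9060 J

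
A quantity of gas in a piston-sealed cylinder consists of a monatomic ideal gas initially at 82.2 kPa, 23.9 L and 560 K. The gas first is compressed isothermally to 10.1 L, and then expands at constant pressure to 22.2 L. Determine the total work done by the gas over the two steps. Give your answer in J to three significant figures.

W_total ≈ 661 J

Step 1 (isothermal): W = P₁V₁ ln(V₂/V₁) = (1965) ln(10.1/23.9) = -1692 J.
After step 1: P = 194.5 kPa, V = 10.1 L, T = 560 K.
Step 2 (isobaric): W = PΔV = (194.5 kPa)(22.2 − 10.1 L) = 2354 J.
W_total = -1692 + 2354 = 661.4 J.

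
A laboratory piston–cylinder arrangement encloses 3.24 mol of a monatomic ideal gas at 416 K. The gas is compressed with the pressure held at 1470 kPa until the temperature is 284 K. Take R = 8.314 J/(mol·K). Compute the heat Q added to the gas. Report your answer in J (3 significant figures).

Isobaric: W = nRΔT = (3.24)(8.314)(-132) = -3556 J.
ΔU = nCᵥΔT with Cᵥ = 3R/2: ΔU = (3.24)(12.47)(-132) = -5334 J.
Q = ΔU + W = -5334 − 3556 = -8889 J.

Q ≈ -8890 J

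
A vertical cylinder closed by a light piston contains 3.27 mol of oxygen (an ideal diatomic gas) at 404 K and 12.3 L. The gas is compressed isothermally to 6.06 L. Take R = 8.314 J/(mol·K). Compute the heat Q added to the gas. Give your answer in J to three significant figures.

Q ≈ -7780 J

Isothermal ⇒ ΔU = 0, so Q = W = nRT ln(V₂/V₁).
Q = (3.27)(8.314)(404) ln(6.06/12.3) = 10983 × -0.7079 = -7775 J.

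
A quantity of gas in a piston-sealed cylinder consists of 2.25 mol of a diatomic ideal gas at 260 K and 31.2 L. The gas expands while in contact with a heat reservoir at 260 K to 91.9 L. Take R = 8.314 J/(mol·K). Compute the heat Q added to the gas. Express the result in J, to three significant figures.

Isothermal ⇒ ΔU = 0, so Q = W = nRT ln(V₂/V₁).
Q = (2.25)(8.314)(260) ln(91.9/31.2) = 4864 × 1.08 = 5254 J.

Q ≈ 5250 J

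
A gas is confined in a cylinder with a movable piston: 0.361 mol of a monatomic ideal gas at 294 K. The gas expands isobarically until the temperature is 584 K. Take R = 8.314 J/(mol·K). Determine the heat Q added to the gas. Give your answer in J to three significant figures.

Q ≈ 2180 J

Isobaric: W = nRΔT = (0.361)(8.314)(290) = 870.4 J.
ΔU = nCᵥΔT with Cᵥ = 3R/2: ΔU = (0.361)(12.47)(290) = 1306 J.
Q = ΔU + W = 1306 + 870.4 = 2176 J.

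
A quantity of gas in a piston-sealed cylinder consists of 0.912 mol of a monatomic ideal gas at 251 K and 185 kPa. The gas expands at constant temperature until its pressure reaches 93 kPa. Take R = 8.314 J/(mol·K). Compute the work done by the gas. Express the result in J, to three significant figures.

Isothermal process: W = nRT ln(V₂/V₁) = nRT ln(P₁/P₂).
W = (0.912)(8.314)(251) × ln(185/93)
  = 1903 × ln(1.989) = 1903 × 0.6878
W_by_gas = 1309 J.

W ≈ 1310 J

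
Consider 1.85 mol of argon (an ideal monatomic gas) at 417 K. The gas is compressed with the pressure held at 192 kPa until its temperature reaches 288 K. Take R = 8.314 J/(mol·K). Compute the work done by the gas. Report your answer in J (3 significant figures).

Isobaric: W = P ΔV = nR ΔT.
W = (1.85)(8.314)(288 − 417) = -1984 J.

W ≈ -1980 J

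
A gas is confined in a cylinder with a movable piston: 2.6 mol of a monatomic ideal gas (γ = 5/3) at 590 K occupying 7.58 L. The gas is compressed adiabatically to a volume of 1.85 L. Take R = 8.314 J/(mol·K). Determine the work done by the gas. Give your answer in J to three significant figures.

W ≈ -29900 J

Adiabatic: TV^(γ−1) = const with γ = 5/3.
T₂ = T₁ (V₁/V₂)^(γ−1) = 590 × (7.58/1.85)^0.667 = 590 × 2.561 = 1511 K.
W_by = nCᵥ(T₁ − T₂) = (2.6)(12.47)(590 − 1511) = -29854 J.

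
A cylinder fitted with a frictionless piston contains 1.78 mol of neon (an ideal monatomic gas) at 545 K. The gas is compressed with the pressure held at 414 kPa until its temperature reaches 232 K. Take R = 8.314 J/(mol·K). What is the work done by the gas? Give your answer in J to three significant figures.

Isobaric: W = P ΔV = nR ΔT.
W = (1.78)(8.314)(232 − 545) = -4632 J.

W ≈ -4630 J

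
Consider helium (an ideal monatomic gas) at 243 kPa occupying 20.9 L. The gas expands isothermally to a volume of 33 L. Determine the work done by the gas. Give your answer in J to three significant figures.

W ≈ 2320 J

Isothermal: W = nRT ln(V₂/V₁) = P₁V₁ ln(V₂/V₁).
P₁V₁ = (243 kPa)(20.9 L) = 5079 J.
W = 5079 × ln(33/20.9) = 5079 × 0.4568
W_by_gas = 2320 J.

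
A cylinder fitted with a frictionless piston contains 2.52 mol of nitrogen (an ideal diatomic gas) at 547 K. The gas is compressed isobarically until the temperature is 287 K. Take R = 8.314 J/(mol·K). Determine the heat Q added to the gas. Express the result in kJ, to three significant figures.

Q ≈ -19.1 kJ

Isobaric: W = nRΔT = (2.52)(8.314)(-260) = -5447 J.
ΔU = nCᵥΔT with Cᵥ = 5R/2: ΔU = (2.52)(20.79)(-260) = -13618 J.
Q = ΔU + W = -13618 − 5447 = -19066 J.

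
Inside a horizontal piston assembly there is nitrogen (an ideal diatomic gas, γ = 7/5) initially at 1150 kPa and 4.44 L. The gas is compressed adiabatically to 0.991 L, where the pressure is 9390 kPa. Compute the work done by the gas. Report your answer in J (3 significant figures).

W ≈ -10500 J

Adiabatic: W = (P₁V₁ − P₂V₂)/(γ − 1) with γ = 7/5.
P₁V₁ = 5106 J, P₂V₂ = 9305 J.
W = (5106 − 9305) / 0.4 = -10499 J.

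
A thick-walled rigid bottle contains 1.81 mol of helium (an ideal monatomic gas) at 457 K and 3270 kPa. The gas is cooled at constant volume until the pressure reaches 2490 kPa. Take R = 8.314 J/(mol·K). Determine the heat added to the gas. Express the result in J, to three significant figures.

Q ≈ -2460 J

Constant volume ⇒ W = 0, so Q = ΔU = nCᵥΔT with Cᵥ = 3R/2 = 12.47 J/(mol·K).
At constant V, T₂/T₁ = P₂/P₁ ⇒ ΔT = T₁(P₂/P₁ − 1) = 457·(2490/3270 − 1) = -109 K.
ΔU = (1.81)(12.47)(-109) = -2461 J.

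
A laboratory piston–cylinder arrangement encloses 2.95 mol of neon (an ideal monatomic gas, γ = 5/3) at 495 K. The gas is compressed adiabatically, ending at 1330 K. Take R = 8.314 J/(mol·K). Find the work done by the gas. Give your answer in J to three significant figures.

Adiabatic ⇒ Q = 0, so W_by = −ΔU = nCᵥ(T₁ − T₂).
Cᵥ = 3R/2 = 12.47 J/(mol·K).
W = (2.95)(12.47)(495 − 1330) = -30719 J.

W ≈ -30700 J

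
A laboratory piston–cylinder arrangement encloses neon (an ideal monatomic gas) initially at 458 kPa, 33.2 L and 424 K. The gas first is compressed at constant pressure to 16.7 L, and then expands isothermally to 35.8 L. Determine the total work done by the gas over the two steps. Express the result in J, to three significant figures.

W_total ≈ -1720 J

Step 1 (isobaric): W = PΔV = (458 kPa)(16.7 − 33.2 L) = -7557 J.
After step 1: P = 458 kPa, V = 16.7 L, T = 213.3 K.
Step 2 (isothermal): W = P₁V₁ ln(V₂/V₁) = (7649) ln(35.8/16.7) = 5832 J.
W_total = -7557 + 5832 = -1725 J.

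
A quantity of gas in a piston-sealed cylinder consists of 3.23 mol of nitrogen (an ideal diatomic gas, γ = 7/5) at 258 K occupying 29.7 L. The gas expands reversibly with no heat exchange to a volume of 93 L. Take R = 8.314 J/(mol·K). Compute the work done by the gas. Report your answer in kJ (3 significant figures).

W ≈ 6.35 kJ

Adiabatic: TV^(γ−1) = const with γ = 7/5.
T₂ = T₁ (V₁/V₂)^(γ−1) = 258 × (29.7/93)^0.4 = 258 × 0.6334 = 163.4 K.
W_by = nCᵥ(T₁ − T₂) = (3.23)(20.79)(258 − 163.4) = 6349 J.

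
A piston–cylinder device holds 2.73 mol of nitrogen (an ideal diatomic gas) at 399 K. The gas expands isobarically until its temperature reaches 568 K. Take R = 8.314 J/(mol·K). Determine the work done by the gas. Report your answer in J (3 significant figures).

W ≈ 3840 J

Isobaric: W = P ΔV = nR ΔT.
W = (2.73)(8.314)(568 − 399) = 3836 J.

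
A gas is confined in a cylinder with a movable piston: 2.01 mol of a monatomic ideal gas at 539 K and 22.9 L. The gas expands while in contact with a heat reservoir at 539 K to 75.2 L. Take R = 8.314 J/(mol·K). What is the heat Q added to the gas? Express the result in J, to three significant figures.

Q ≈ 10700 J

Isothermal ⇒ ΔU = 0, so Q = W = nRT ln(V₂/V₁).
Q = (2.01)(8.314)(539) ln(75.2/22.9) = 9007 × 1.189 = 10710 J.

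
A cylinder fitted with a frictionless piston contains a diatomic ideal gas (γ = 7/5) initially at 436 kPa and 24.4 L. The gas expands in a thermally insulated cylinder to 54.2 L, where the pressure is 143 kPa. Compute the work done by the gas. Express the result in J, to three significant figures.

Adiabatic: W = (P₁V₁ − P₂V₂)/(γ − 1) with γ = 7/5.
P₁V₁ = 10638 J, P₂V₂ = 7751 J.
W = (10638 − 7751) / 0.4 = 7220 J.

W ≈ 7220 J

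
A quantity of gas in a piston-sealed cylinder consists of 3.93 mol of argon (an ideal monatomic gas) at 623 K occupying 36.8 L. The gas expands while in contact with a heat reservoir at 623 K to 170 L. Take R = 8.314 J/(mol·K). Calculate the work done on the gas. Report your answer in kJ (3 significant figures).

W ≈ -31.2 kJ

Isothermal: W = nRT ln(V₂/V₁).
W = (3.93)(8.314)(623) × ln(170/36.8)
  = 20356 × 1.53
W_by_gas = 31151 J; work on gas = −W_by = -31151 J.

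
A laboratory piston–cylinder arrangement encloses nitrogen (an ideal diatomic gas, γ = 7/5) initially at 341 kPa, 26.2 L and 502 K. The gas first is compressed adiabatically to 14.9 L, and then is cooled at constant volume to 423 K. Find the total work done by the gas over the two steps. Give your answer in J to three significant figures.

W_total ≈ -5660 J

Step 1 (adiabatic): W = (P₁V₁ − P₂V₂)/(γ−1) = (8934 − 11197)/0.4 = -5657 J.
Step 2 (isochoric): W = 0 (constant volume).
W_total = -5657 + 0 = -5657 J.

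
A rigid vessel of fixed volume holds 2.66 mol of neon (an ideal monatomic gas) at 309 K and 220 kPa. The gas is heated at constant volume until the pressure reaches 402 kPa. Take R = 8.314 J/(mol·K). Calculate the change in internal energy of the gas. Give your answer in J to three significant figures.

Constant volume ⇒ W = 0, so Q = ΔU = nCᵥΔT with Cᵥ = 3R/2 = 12.47 J/(mol·K).
At constant V, T₂/T₁ = P₂/P₁ ⇒ ΔT = T₁(P₂/P₁ − 1) = 309·(402/220 − 1) = 255.6 K.
ΔU = (2.66)(12.47)(255.6) = 8480 J.

ΔU ≈ 8480 J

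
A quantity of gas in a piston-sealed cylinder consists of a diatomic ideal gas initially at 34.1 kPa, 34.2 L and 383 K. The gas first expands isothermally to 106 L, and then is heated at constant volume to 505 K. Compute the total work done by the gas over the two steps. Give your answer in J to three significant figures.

W_total ≈ 1320 J

Step 1 (isothermal): W = P₁V₁ ln(V₂/V₁) = (1166) ln(106/34.2) = 1319 J.
Step 2 (isochoric): W = 0 (constant volume).
W_total = 1319 + 0 = 1319 J.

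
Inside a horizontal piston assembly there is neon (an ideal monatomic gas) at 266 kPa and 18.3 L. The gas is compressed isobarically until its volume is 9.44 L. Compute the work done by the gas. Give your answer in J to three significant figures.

Isobaric: W = P ΔV.
W = (266 kPa)(9.44 − 18.3 L) = (266)(-8.86) = -2357 J.

W ≈ -2360 J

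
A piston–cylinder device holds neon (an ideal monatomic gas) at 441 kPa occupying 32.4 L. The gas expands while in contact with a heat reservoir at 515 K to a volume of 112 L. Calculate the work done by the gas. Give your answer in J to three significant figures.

W ≈ 17700 J

Isothermal: W = nRT ln(V₂/V₁) = P₁V₁ ln(V₂/V₁).
P₁V₁ = (441 kPa)(32.4 L) = 14288 J.
W = 14288 × ln(112/32.4) = 14288 × 1.24
W_by_gas = 17722 J.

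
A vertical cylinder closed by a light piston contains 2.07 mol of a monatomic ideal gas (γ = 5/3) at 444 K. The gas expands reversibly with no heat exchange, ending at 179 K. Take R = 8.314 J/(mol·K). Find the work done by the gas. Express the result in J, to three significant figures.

W ≈ 6840 J

Adiabatic ⇒ Q = 0, so W_by = −ΔU = nCᵥ(T₁ − T₂).
Cᵥ = 3R/2 = 12.47 J/(mol·K).
W = (2.07)(12.47)(444 − 179) = 6841 J.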